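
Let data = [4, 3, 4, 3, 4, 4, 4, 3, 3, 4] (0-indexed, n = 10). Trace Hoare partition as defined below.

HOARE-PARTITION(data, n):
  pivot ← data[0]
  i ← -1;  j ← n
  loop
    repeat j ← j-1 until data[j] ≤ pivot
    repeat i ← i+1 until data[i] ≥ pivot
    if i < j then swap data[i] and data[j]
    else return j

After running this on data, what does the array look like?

[4, 3, 3, 3, 3, 4, 4, 4, 4, 4]

pivot=4
j stops at 9 (4), i stops at 0 (4); swap ⇒ [4, 3, 4, 3, 4, 4, 4, 3, 3, 4]
j stops at 8 (3), i stops at 2 (4); swap ⇒ [4, 3, 3, 3, 4, 4, 4, 3, 4, 4]
j stops at 7 (3), i stops at 4 (4); swap ⇒ [4, 3, 3, 3, 3, 4, 4, 4, 4, 4]
j stops at 6 (4), i stops at 5 (4); swap ⇒ [4, 3, 3, 3, 3, 4, 4, 4, 4, 4]
j stops at 5, i stops at 6; i≥j ⇒ return 5. data=[4, 3, 3, 3, 3, 4, 4, 4, 4, 4]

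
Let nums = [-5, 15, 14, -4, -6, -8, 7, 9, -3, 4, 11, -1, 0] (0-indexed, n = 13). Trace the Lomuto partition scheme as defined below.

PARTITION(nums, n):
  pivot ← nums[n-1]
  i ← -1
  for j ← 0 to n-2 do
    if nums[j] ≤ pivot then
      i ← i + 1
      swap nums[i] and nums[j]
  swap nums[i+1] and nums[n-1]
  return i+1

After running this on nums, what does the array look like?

pivot = nums[12] = 0; i = -1
j=0: nums[0]=-5 ≤ 0 → i=0, swap nums[0],nums[0] (no change) → [-5, 15, 14, -4, -6, -8, 7, 9, -3, 4, 11, -1, 0]
j=1: nums[1]=15 > 0 → no swap
j=2: nums[2]=14 > 0 → no swap
j=3: nums[3]=-4 ≤ 0 → i=1, swap nums[1],nums[3] → [-5, -4, 14, 15, -6, -8, 7, 9, -3, 4, 11, -1, 0]
j=4: nums[4]=-6 ≤ 0 → i=2, swap nums[2],nums[4] → [-5, -4, -6, 15, 14, -8, 7, 9, -3, 4, 11, -1, 0]
j=5: nums[5]=-8 ≤ 0 → i=3, swap nums[3],nums[5] → [-5, -4, -6, -8, 14, 15, 7, 9, -3, 4, 11, -1, 0]
j=6: nums[6]=7 > 0 → no swap
j=7: nums[7]=9 > 0 → no swap
j=8: nums[8]=-3 ≤ 0 → i=4, swap nums[4],nums[8] → [-5, -4, -6, -8, -3, 15, 7, 9, 14, 4, 11, -1, 0]
j=9: nums[9]=4 > 0 → no swap
j=10: nums[10]=11 > 0 → no swap
j=11: nums[11]=-1 ≤ 0 → i=5, swap nums[5],nums[11] → [-5, -4, -6, -8, -3, -1, 7, 9, 14, 4, 11, 15, 0]
final swap nums[6],nums[12] → [-5, -4, -6, -8, -3, -1, 0, 9, 14, 4, 11, 15, 7]; return 6

[-5, -4, -6, -8, -3, -1, 0, 9, 14, 4, 11, 15, 7]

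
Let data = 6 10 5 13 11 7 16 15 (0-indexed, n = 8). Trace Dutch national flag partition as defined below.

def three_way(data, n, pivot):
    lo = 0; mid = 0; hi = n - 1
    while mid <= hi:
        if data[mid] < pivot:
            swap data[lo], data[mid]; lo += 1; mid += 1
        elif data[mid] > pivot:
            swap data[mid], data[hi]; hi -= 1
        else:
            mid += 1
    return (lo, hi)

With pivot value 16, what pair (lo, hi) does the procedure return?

pivot = 16; lo=0, mid=0, hi=7
data[mid]=6<16: swap data[0],data[0]; lo=1,mid=1 → 6 10 5 13 11 7 16 15
data[mid]=10<16: swap data[1],data[1]; lo=2,mid=2 → 6 10 5 13 11 7 16 15
data[mid]=5<16: swap data[2],data[2]; lo=3,mid=3 → 6 10 5 13 11 7 16 15
data[mid]=13<16: swap data[3],data[3]; lo=4,mid=4 → 6 10 5 13 11 7 16 15
data[mid]=11<16: swap data[4],data[4]; lo=5,mid=5 → 6 10 5 13 11 7 16 15
data[mid]=7<16: swap data[5],data[5]; lo=6,mid=6 → 6 10 5 13 11 7 16 15
data[mid]=16=16: mid=7
data[mid]=15<16: swap data[6],data[7]; lo=7,mid=8 → 6 10 5 13 11 7 15 16
end: lo=7, hi=7; data = 6 10 5 13 11 7 15 16

(7, 7)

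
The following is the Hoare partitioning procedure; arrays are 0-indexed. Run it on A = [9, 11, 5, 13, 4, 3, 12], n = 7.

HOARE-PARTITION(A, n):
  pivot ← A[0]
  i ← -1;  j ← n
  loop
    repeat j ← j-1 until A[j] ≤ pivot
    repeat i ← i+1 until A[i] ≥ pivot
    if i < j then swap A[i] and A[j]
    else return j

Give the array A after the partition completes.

[3, 4, 5, 13, 11, 9, 12]

pivot=9
j stops at 5 (3), i stops at 0 (9); swap ⇒ [3, 11, 5, 13, 4, 9, 12]
j stops at 4 (4), i stops at 1 (11); swap ⇒ [3, 4, 5, 13, 11, 9, 12]
j stops at 2, i stops at 3; i≥j ⇒ return 2. A=[3, 4, 5, 13, 11, 9, 12]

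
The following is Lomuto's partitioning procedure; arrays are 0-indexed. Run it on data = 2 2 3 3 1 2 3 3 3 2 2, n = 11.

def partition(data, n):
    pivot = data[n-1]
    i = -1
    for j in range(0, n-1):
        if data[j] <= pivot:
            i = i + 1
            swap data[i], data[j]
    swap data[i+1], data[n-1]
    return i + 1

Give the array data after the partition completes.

2 2 1 2 2 2 3 3 3 3 3

pivot=2, i=-1
j=0: 2≤2, i=0, swap(0,0) ⇒ 2 2 3 3 1 2 3 3 3 2 2
j=1: 2≤2, i=1, swap(1,1) ⇒ 2 2 3 3 1 2 3 3 3 2 2
j=2: 3>2, skip
j=3: 3>2, skip
j=4: 1≤2, i=2, swap(2,4) ⇒ 2 2 1 3 3 2 3 3 3 2 2
j=5: 2≤2, i=3, swap(3,5) ⇒ 2 2 1 2 3 3 3 3 3 2 2
j=6: 3>2, skip
j=7: 3>2, skip
j=8: 3>2, skip
j=9: 2≤2, i=4, swap(4,9) ⇒ 2 2 1 2 2 3 3 3 3 3 2
swap(5,10) ⇒ 2 2 1 2 2 2 3 3 3 3 3; return 5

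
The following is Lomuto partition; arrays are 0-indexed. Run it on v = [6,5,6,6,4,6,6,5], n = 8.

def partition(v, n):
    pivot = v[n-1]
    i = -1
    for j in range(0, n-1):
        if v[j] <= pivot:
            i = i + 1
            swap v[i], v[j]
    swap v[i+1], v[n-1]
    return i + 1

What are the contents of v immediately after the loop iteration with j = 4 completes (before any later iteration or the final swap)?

[5,4,6,6,6,6,6,5]

pivot = v[7] = 5; i = -1
j=0: v[0]=6 > 5 → no swap
j=1: v[1]=5 ≤ 5 → i=0, swap v[0],v[1] → [5,6,6,6,4,6,6,5]
j=2: v[2]=6 > 5 → no swap
j=3: v[3]=6 > 5 → no swap
j=4: v[4]=4 ≤ 5 → i=1, swap v[1],v[4] → [5,4,6,6,6,6,6,5]
(after j=4) v = [5,4,6,6,6,6,6,5]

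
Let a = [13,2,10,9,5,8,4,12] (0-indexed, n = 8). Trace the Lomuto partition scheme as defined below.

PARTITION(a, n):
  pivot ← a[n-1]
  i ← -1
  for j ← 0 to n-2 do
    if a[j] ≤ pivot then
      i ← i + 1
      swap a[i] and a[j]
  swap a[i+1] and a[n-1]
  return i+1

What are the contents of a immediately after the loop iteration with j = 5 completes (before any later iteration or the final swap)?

[2,10,9,5,8,13,4,12]

pivot=12, i=-1
j=0: 13>12, skip
j=1: 2≤12, i=0, swap(0,1) ⇒ [2,13,10,9,5,8,4,12]
j=2: 10≤12, i=1, swap(1,2) ⇒ [2,10,13,9,5,8,4,12]
j=3: 9≤12, i=2, swap(2,3) ⇒ [2,10,9,13,5,8,4,12]
j=4: 5≤12, i=3, swap(3,4) ⇒ [2,10,9,5,13,8,4,12]
j=5: 8≤12, i=4, swap(4,5) ⇒ [2,10,9,5,8,13,4,12]
(after j=5) a = [2,10,9,5,8,13,4,12]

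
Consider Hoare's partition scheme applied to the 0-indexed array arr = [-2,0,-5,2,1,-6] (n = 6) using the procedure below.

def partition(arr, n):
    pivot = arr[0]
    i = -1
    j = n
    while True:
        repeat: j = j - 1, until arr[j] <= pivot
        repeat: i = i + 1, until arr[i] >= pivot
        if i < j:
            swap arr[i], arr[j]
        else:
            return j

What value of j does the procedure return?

pivot = arr[0] = -2; i = -1, j = 6
j→5 (arr[5]=-6≤-2), i→0 (arr[0]=-2≥-2); i<j, swap → [-6,0,-5,2,1,-2]
j→2 (arr[2]=-5≤-2), i→1 (arr[1]=0≥-2); i<j, swap → [-6,-5,0,2,1,-2]
j→1, i→2; i≥j, return j=1. arr = [-6,-5,0,2,1,-2]

1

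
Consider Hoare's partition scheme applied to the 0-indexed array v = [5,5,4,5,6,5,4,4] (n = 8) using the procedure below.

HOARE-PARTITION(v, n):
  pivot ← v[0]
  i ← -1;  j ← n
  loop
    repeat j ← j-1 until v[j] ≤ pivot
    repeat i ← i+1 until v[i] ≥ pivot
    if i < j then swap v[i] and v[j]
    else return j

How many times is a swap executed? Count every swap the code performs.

pivot = v[0] = 5; i = -1, j = 8
j→7 (v[7]=4≤5), i→0 (v[0]=5≥5); i<j, swap → [4,5,4,5,6,5,4,5]
j→6 (v[6]=4≤5), i→1 (v[1]=5≥5); i<j, swap → [4,4,4,5,6,5,5,5]
j→5 (v[5]=5≤5), i→3 (v[3]=5≥5); i<j, swap → [4,4,4,5,6,5,5,5]
j→3, i→4; i≥j, return j=3. v = [4,4,4,5,6,5,5,5]

3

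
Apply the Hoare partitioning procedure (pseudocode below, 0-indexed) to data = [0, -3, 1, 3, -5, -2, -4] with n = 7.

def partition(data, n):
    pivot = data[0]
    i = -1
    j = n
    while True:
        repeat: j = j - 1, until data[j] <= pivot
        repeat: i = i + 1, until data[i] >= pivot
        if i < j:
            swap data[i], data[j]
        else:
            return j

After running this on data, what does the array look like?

pivot=0
j stops at 6 (-4), i stops at 0 (0); swap ⇒ [-4, -3, 1, 3, -5, -2, 0]
j stops at 5 (-2), i stops at 2 (1); swap ⇒ [-4, -3, -2, 3, -5, 1, 0]
j stops at 4 (-5), i stops at 3 (3); swap ⇒ [-4, -3, -2, -5, 3, 1, 0]
j stops at 3, i stops at 4; i≥j ⇒ return 3. data=[-4, -3, -2, -5, 3, 1, 0]

[-4, -3, -2, -5, 3, 1, 0]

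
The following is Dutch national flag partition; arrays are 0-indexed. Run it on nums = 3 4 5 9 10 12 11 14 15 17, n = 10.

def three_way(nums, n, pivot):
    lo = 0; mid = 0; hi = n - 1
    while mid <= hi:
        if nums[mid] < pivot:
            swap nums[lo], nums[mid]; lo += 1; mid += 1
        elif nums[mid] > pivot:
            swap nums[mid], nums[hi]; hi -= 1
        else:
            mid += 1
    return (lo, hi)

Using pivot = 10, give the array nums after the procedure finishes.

pivot = 10; lo=0, mid=0, hi=9
nums[mid]=3<10: swap nums[0],nums[0]; lo=1,mid=1 → 3 4 5 9 10 12 11 14 15 17
nums[mid]=4<10: swap nums[1],nums[1]; lo=2,mid=2 → 3 4 5 9 10 12 11 14 15 17
nums[mid]=5<10: swap nums[2],nums[2]; lo=3,mid=3 → 3 4 5 9 10 12 11 14 15 17
nums[mid]=9<10: swap nums[3],nums[3]; lo=4,mid=4 → 3 4 5 9 10 12 11 14 15 17
nums[mid]=10=10: mid=5
nums[mid]=12>10: swap nums[5],nums[9]; hi=8 → 3 4 5 9 10 17 11 14 15 12
nums[mid]=17>10: swap nums[5],nums[8]; hi=7 → 3 4 5 9 10 15 11 14 17 12
nums[mid]=15>10: swap nums[5],nums[7]; hi=6 → 3 4 5 9 10 14 11 15 17 12
nums[mid]=14>10: swap nums[5],nums[6]; hi=5 → 3 4 5 9 10 11 14 15 17 12
nums[mid]=11>10: swap nums[5],nums[5]; hi=4 → 3 4 5 9 10 11 14 15 17 12
end: lo=4, hi=4; nums = 3 4 5 9 10 11 14 15 17 12

3 4 5 9 10 11 14 15 17 12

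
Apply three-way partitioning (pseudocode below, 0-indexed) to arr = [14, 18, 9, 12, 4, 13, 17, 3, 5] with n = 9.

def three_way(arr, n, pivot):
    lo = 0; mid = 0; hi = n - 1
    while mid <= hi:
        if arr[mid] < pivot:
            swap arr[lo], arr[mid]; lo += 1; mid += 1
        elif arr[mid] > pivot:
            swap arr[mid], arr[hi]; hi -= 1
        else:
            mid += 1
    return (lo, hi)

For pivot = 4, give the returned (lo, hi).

(1, 1)

pivot = 4; lo=0, mid=0, hi=8
arr[mid]=14>4: swap arr[0],arr[8]; hi=7 → [5, 18, 9, 12, 4, 13, 17, 3, 14]
arr[mid]=5>4: swap arr[0],arr[7]; hi=6 → [3, 18, 9, 12, 4, 13, 17, 5, 14]
arr[mid]=3<4: swap arr[0],arr[0]; lo=1,mid=1 → [3, 18, 9, 12, 4, 13, 17, 5, 14]
arr[mid]=18>4: swap arr[1],arr[6]; hi=5 → [3, 17, 9, 12, 4, 13, 18, 5, 14]
arr[mid]=17>4: swap arr[1],arr[5]; hi=4 → [3, 13, 9, 12, 4, 17, 18, 5, 14]
arr[mid]=13>4: swap arr[1],arr[4]; hi=3 → [3, 4, 9, 12, 13, 17, 18, 5, 14]
arr[mid]=4=4: mid=2
arr[mid]=9>4: swap arr[2],arr[3]; hi=2 → [3, 4, 12, 9, 13, 17, 18, 5, 14]
arr[mid]=12>4: swap arr[2],arr[2]; hi=1 → [3, 4, 12, 9, 13, 17, 18, 5, 14]
end: lo=1, hi=1; arr = [3, 4, 12, 9, 13, 17, 18, 5, 14]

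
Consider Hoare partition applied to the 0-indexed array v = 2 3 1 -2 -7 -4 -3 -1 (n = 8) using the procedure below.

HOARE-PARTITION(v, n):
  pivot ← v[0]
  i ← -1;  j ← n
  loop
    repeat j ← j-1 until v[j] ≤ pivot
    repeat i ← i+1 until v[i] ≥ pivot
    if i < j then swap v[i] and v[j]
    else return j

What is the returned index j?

pivot=2
j stops at 7 (-1), i stops at 0 (2); swap ⇒ -1 3 1 -2 -7 -4 -3 2
j stops at 6 (-3), i stops at 1 (3); swap ⇒ -1 -3 1 -2 -7 -4 3 2
j stops at 5, i stops at 6; i≥j ⇒ return 5. v=-1 -3 1 -2 -7 -4 3 2

5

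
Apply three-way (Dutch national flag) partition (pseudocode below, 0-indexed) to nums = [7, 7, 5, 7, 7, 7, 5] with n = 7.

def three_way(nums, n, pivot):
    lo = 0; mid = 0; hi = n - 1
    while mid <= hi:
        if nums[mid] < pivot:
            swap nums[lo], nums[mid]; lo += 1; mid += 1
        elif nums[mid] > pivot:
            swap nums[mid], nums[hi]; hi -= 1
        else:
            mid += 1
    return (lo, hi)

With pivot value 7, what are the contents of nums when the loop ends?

pivot = 7; lo=0, mid=0, hi=6
nums[mid]=7=7: mid=1
nums[mid]=7=7: mid=2
nums[mid]=5<7: swap nums[0],nums[2]; lo=1,mid=3 → [5, 7, 7, 7, 7, 7, 5]
nums[mid]=7=7: mid=4
nums[mid]=7=7: mid=5
nums[mid]=7=7: mid=6
nums[mid]=5<7: swap nums[1],nums[6]; lo=2,mid=7 → [5, 5, 7, 7, 7, 7, 7]
end: lo=2, hi=6; nums = [5, 5, 7, 7, 7, 7, 7]

[5, 5, 7, 7, 7, 7, 7]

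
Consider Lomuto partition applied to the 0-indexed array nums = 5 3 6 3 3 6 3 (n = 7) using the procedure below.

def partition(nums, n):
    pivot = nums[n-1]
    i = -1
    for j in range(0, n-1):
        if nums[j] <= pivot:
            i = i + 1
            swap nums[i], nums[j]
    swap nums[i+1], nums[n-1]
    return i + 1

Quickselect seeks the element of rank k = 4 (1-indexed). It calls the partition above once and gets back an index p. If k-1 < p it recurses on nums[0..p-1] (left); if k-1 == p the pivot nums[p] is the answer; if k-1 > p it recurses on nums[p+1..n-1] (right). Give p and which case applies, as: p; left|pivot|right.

3; pivot

pivot = nums[6] = 3; i = -1
j=0: nums[0]=5 > 3 → no swap
j=1: nums[1]=3 ≤ 3 → i=0, swap nums[0],nums[1] → 3 5 6 3 3 6 3
j=2: nums[2]=6 > 3 → no swap
j=3: nums[3]=3 ≤ 3 → i=1, swap nums[1],nums[3] → 3 3 6 5 3 6 3
j=4: nums[4]=3 ≤ 3 → i=2, swap nums[2],nums[4] → 3 3 3 5 6 6 3
j=5: nums[5]=6 > 3 → no swap
final swap nums[3],nums[6] → 3 3 3 3 6 6 5; return 3
p = 3; k-1 = 3 == 3 ⇒ pivot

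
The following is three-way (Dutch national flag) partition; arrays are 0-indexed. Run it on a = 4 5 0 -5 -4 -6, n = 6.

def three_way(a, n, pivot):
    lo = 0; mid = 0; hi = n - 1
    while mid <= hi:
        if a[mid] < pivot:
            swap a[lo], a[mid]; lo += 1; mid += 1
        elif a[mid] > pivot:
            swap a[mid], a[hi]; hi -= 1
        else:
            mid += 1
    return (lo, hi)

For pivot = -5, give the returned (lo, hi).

lo=0 mid=0 hi=5
4>-5: swap(0,5), hi=4 ⇒ -6 5 0 -5 -4 4
-6<-5: swap(0,0), lo=1 mid=1 ⇒ -6 5 0 -5 -4 4
5>-5: swap(1,4), hi=3 ⇒ -6 -4 0 -5 5 4
-4>-5: swap(1,3), hi=2 ⇒ -6 -5 0 -4 5 4
-5=-5: mid=2
0>-5: swap(2,2), hi=1 ⇒ -6 -5 0 -4 5 4
done. lo=1 hi=1; a=-6 -5 0 -4 5 4

(1, 1)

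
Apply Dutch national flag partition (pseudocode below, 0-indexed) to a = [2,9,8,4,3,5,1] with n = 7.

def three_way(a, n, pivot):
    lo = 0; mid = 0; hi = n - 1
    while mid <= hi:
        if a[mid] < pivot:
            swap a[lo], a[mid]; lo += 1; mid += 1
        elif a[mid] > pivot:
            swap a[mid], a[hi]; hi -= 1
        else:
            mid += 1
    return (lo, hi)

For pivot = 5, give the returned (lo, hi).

lo=0 mid=0 hi=6
2<5: swap(0,0), lo=1 mid=1 ⇒ [2,9,8,4,3,5,1]
9>5: swap(1,6), hi=5 ⇒ [2,1,8,4,3,5,9]
1<5: swap(1,1), lo=2 mid=2 ⇒ [2,1,8,4,3,5,9]
8>5: swap(2,5), hi=4 ⇒ [2,1,5,4,3,8,9]
5=5: mid=3
4<5: swap(2,3), lo=3 mid=4 ⇒ [2,1,4,5,3,8,9]
3<5: swap(3,4), lo=4 mid=5 ⇒ [2,1,4,3,5,8,9]
done. lo=4 hi=4; a=[2,1,4,3,5,8,9]

(4, 4)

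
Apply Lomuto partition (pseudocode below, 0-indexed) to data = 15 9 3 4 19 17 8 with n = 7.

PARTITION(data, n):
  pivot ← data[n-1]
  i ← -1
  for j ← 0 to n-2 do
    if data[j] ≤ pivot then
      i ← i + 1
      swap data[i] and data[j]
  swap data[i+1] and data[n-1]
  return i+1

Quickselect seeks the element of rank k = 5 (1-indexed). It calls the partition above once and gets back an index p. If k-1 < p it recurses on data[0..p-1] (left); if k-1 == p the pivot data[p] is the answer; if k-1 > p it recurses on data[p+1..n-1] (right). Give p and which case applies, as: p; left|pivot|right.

pivot = data[6] = 8; i = -1
j=0: data[0]=15 > 8 → no swap
j=1: data[1]=9 > 8 → no swap
j=2: data[2]=3 ≤ 8 → i=0, swap data[0],data[2] → 3 9 15 4 19 17 8
j=3: data[3]=4 ≤ 8 → i=1, swap data[1],data[3] → 3 4 15 9 19 17 8
j=4: data[4]=19 > 8 → no swap
j=5: data[5]=17 > 8 → no swap
final swap data[2],data[6] → 3 4 8 9 19 17 15; return 2
p = 2; k-1 = 4 > 2 ⇒ right

2; right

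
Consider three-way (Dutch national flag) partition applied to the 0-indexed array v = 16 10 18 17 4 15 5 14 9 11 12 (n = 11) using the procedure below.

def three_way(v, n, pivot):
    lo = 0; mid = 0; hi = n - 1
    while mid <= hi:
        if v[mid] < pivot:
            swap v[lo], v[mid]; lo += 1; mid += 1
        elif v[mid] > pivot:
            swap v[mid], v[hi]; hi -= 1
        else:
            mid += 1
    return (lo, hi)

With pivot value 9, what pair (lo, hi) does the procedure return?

lo=0 mid=0 hi=10
16>9: swap(0,10), hi=9 ⇒ 12 10 18 17 4 15 5 14 9 11 16
12>9: swap(0,9), hi=8 ⇒ 11 10 18 17 4 15 5 14 9 12 16
11>9: swap(0,8), hi=7 ⇒ 9 10 18 17 4 15 5 14 11 12 16
9=9: mid=1
10>9: swap(1,7), hi=6 ⇒ 9 14 18 17 4 15 5 10 11 12 16
14>9: swap(1,6), hi=5 ⇒ 9 5 18 17 4 15 14 10 11 12 16
5<9: swap(0,1), lo=1 mid=2 ⇒ 5 9 18 17 4 15 14 10 11 12 16
18>9: swap(2,5), hi=4 ⇒ 5 9 15 17 4 18 14 10 11 12 16
15>9: swap(2,4), hi=3 ⇒ 5 9 4 17 15 18 14 10 11 12 16
4<9: swap(1,2), lo=2 mid=3 ⇒ 5 4 9 17 15 18 14 10 11 12 16
17>9: swap(3,3), hi=2 ⇒ 5 4 9 17 15 18 14 10 11 12 16
done. lo=2 hi=2; v=5 4 9 17 15 18 14 10 11 12 16

(2, 2)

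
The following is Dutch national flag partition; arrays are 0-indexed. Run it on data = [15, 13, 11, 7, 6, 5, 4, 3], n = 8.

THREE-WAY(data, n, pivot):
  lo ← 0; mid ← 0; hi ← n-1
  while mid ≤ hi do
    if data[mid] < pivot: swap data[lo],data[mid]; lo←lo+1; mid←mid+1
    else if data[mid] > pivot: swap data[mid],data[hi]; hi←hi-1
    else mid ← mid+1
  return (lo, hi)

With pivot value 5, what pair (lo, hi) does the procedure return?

pivot = 5; lo=0, mid=0, hi=7
data[mid]=15>5: swap data[0],data[7]; hi=6 → [3, 13, 11, 7, 6, 5, 4, 15]
data[mid]=3<5: swap data[0],data[0]; lo=1,mid=1 → [3, 13, 11, 7, 6, 5, 4, 15]
data[mid]=13>5: swap data[1],data[6]; hi=5 → [3, 4, 11, 7, 6, 5, 13, 15]
data[mid]=4<5: swap data[1],data[1]; lo=2,mid=2 → [3, 4, 11, 7, 6, 5, 13, 15]
data[mid]=11>5: swap data[2],data[5]; hi=4 → [3, 4, 5, 7, 6, 11, 13, 15]
data[mid]=5=5: mid=3
data[mid]=7>5: swap data[3],data[4]; hi=3 → [3, 4, 5, 6, 7, 11, 13, 15]
data[mid]=6>5: swap data[3],data[3]; hi=2 → [3, 4, 5, 6, 7, 11, 13, 15]
end: lo=2, hi=2; data = [3, 4, 5, 6, 7, 11, 13, 15]

(2, 2)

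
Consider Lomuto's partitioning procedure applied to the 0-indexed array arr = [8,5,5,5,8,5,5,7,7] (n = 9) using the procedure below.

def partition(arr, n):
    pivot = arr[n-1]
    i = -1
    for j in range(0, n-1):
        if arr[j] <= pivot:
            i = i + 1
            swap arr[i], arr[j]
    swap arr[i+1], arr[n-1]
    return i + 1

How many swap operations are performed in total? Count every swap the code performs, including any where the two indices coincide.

pivot = arr[8] = 7; i = -1
j=0: arr[0]=8 > 7 → no swap
j=1: arr[1]=5 ≤ 7 → i=0, swap arr[0],arr[1] → [5,8,5,5,8,5,5,7,7]
j=2: arr[2]=5 ≤ 7 → i=1, swap arr[1],arr[2] → [5,5,8,5,8,5,5,7,7]
j=3: arr[3]=5 ≤ 7 → i=2, swap arr[2],arr[3] → [5,5,5,8,8,5,5,7,7]
j=4: arr[4]=8 > 7 → no swap
j=5: arr[5]=5 ≤ 7 → i=3, swap arr[3],arr[5] → [5,5,5,5,8,8,5,7,7]
j=6: arr[6]=5 ≤ 7 → i=4, swap arr[4],arr[6] → [5,5,5,5,5,8,8,7,7]
j=7: arr[7]=7 ≤ 7 → i=5, swap arr[5],arr[7] → [5,5,5,5,5,7,8,8,7]
final swap arr[6],arr[8] → [5,5,5,5,5,7,7,8,8]; return 6

7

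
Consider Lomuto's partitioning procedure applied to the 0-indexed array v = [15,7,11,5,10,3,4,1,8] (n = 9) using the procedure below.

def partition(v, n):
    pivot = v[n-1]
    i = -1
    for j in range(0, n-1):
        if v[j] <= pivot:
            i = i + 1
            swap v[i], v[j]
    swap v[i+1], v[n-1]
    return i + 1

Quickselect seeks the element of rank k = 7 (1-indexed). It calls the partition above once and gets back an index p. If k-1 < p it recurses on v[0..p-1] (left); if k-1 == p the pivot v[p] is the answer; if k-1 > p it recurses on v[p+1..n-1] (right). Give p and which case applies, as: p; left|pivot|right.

5; right

pivot = v[8] = 8; i = -1
j=0: v[0]=15 > 8 → no swap
j=1: v[1]=7 ≤ 8 → i=0, swap v[0],v[1] → [7,15,11,5,10,3,4,1,8]
j=2: v[2]=11 > 8 → no swap
j=3: v[3]=5 ≤ 8 → i=1, swap v[1],v[3] → [7,5,11,15,10,3,4,1,8]
j=4: v[4]=10 > 8 → no swap
j=5: v[5]=3 ≤ 8 → i=2, swap v[2],v[5] → [7,5,3,15,10,11,4,1,8]
j=6: v[6]=4 ≤ 8 → i=3, swap v[3],v[6] → [7,5,3,4,10,11,15,1,8]
j=7: v[7]=1 ≤ 8 → i=4, swap v[4],v[7] → [7,5,3,4,1,11,15,10,8]
final swap v[5],v[8] → [7,5,3,4,1,8,15,10,11]; return 5
p = 5; k-1 = 6 > 5 ⇒ right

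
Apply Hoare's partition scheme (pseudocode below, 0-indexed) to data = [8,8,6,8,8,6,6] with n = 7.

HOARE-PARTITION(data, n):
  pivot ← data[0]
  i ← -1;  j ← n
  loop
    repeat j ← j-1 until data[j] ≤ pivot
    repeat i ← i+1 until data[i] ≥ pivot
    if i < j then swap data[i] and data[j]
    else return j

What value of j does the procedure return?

pivot = data[0] = 8; i = -1, j = 7
j→6 (data[6]=6≤8), i→0 (data[0]=8≥8); i<j, swap → [6,8,6,8,8,6,8]
j→5 (data[5]=6≤8), i→1 (data[1]=8≥8); i<j, swap → [6,6,6,8,8,8,8]
j→4 (data[4]=8≤8), i→3 (data[3]=8≥8); i<j, swap → [6,6,6,8,8,8,8]
j→3, i→4; i≥j, return j=3. data = [6,6,6,8,8,8,8]

3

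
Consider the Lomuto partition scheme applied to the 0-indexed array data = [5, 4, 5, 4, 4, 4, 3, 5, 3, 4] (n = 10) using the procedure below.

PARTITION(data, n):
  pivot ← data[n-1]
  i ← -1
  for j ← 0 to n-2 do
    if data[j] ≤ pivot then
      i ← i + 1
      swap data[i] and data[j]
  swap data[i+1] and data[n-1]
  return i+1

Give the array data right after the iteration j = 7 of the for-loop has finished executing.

pivot = data[9] = 4; i = -1
j=0: data[0]=5 > 4 → no swap
j=1: data[1]=4 ≤ 4 → i=0, swap data[0],data[1] → [4, 5, 5, 4, 4, 4, 3, 5, 3, 4]
j=2: data[2]=5 > 4 → no swap
j=3: data[3]=4 ≤ 4 → i=1, swap data[1],data[3] → [4, 4, 5, 5, 4, 4, 3, 5, 3, 4]
j=4: data[4]=4 ≤ 4 → i=2, swap data[2],data[4] → [4, 4, 4, 5, 5, 4, 3, 5, 3, 4]
j=5: data[5]=4 ≤ 4 → i=3, swap data[3],data[5] → [4, 4, 4, 4, 5, 5, 3, 5, 3, 4]
j=6: data[6]=3 ≤ 4 → i=4, swap data[4],data[6] → [4, 4, 4, 4, 3, 5, 5, 5, 3, 4]
j=7: data[7]=5 > 4 → no swap
(after j=7) data = [4, 4, 4, 4, 3, 5, 5, 5, 3, 4]

[4, 4, 4, 4, 3, 5, 5, 5, 3, 4]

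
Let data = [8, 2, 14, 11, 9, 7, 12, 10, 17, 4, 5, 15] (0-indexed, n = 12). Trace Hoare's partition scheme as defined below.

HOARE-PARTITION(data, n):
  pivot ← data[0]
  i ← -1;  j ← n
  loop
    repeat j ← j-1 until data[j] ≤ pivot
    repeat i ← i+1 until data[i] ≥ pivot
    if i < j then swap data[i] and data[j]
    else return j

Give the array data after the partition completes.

pivot=8
j stops at 10 (5), i stops at 0 (8); swap ⇒ [5, 2, 14, 11, 9, 7, 12, 10, 17, 4, 8, 15]
j stops at 9 (4), i stops at 2 (14); swap ⇒ [5, 2, 4, 11, 9, 7, 12, 10, 17, 14, 8, 15]
j stops at 5 (7), i stops at 3 (11); swap ⇒ [5, 2, 4, 7, 9, 11, 12, 10, 17, 14, 8, 15]
j stops at 3, i stops at 4; i≥j ⇒ return 3. data=[5, 2, 4, 7, 9, 11, 12, 10, 17, 14, 8, 15]

[5, 2, 4, 7, 9, 11, 12, 10, 17, 14, 8, 15]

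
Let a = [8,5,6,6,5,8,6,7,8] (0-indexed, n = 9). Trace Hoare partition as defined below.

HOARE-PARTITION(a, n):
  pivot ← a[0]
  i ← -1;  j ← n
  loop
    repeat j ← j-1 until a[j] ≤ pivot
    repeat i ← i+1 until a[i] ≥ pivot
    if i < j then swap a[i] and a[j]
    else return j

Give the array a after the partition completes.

pivot = a[0] = 8; i = -1, j = 9
j→8 (a[8]=8≤8), i→0 (a[0]=8≥8); i<j, swap → [8,5,6,6,5,8,6,7,8]
j→7 (a[7]=7≤8), i→5 (a[5]=8≥8); i<j, swap → [8,5,6,6,5,7,6,8,8]
j→6, i→7; i≥j, return j=6. a = [8,5,6,6,5,7,6,8,8]

[8,5,6,6,5,7,6,8,8]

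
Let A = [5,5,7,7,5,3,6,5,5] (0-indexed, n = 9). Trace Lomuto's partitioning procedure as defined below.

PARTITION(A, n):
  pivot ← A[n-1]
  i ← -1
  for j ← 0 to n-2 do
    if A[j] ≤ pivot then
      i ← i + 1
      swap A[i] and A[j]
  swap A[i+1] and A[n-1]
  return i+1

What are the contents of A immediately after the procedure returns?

[5,5,5,3,5,5,6,7,7]

pivot = A[8] = 5; i = -1
j=0: A[0]=5 ≤ 5 → i=0, swap A[0],A[0] (no change) → [5,5,7,7,5,3,6,5,5]
j=1: A[1]=5 ≤ 5 → i=1, swap A[1],A[1] (no change) → [5,5,7,7,5,3,6,5,5]
j=2: A[2]=7 > 5 → no swap
j=3: A[3]=7 > 5 → no swap
j=4: A[4]=5 ≤ 5 → i=2, swap A[2],A[4] → [5,5,5,7,7,3,6,5,5]
j=5: A[5]=3 ≤ 5 → i=3, swap A[3],A[5] → [5,5,5,3,7,7,6,5,5]
j=6: A[6]=6 > 5 → no swap
j=7: A[7]=5 ≤ 5 → i=4, swap A[4],A[7] → [5,5,5,3,5,7,6,7,5]
final swap A[5],A[8] → [5,5,5,3,5,5,6,7,7]; return 5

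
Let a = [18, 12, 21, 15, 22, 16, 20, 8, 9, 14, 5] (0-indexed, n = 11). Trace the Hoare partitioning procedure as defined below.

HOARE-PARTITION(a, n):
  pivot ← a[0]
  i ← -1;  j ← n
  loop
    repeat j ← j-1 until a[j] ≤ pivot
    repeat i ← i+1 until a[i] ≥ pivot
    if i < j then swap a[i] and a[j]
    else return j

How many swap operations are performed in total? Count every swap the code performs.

4

pivot = a[0] = 18; i = -1, j = 11
j→10 (a[10]=5≤18), i→0 (a[0]=18≥18); i<j, swap → [5, 12, 21, 15, 22, 16, 20, 8, 9, 14, 18]
j→9 (a[9]=14≤18), i→2 (a[2]=21≥18); i<j, swap → [5, 12, 14, 15, 22, 16, 20, 8, 9, 21, 18]
j→8 (a[8]=9≤18), i→4 (a[4]=22≥18); i<j, swap → [5, 12, 14, 15, 9, 16, 20, 8, 22, 21, 18]
j→7 (a[7]=8≤18), i→6 (a[6]=20≥18); i<j, swap → [5, 12, 14, 15, 9, 16, 8, 20, 22, 21, 18]
j→6, i→7; i≥j, return j=6. a = [5, 12, 14, 15, 9, 16, 8, 20, 22, 21, 18]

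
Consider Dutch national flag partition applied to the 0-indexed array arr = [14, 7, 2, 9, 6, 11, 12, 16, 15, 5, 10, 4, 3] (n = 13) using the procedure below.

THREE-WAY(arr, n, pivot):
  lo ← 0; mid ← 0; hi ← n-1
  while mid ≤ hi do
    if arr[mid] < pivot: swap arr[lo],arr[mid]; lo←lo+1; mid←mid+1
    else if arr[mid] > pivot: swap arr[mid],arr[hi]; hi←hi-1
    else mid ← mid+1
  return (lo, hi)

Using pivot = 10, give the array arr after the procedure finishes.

[3, 7, 2, 9, 6, 4, 5, 10, 15, 16, 12, 11, 14]

pivot = 10; lo=0, mid=0, hi=12
arr[mid]=14>10: swap arr[0],arr[12]; hi=11 → [3, 7, 2, 9, 6, 11, 12, 16, 15, 5, 10, 4, 14]
arr[mid]=3<10: swap arr[0],arr[0]; lo=1,mid=1 → [3, 7, 2, 9, 6, 11, 12, 16, 15, 5, 10, 4, 14]
arr[mid]=7<10: swap arr[1],arr[1]; lo=2,mid=2 → [3, 7, 2, 9, 6, 11, 12, 16, 15, 5, 10, 4, 14]
arr[mid]=2<10: swap arr[2],arr[2]; lo=3,mid=3 → [3, 7, 2, 9, 6, 11, 12, 16, 15, 5, 10, 4, 14]
arr[mid]=9<10: swap arr[3],arr[3]; lo=4,mid=4 → [3, 7, 2, 9, 6, 11, 12, 16, 15, 5, 10, 4, 14]
arr[mid]=6<10: swap arr[4],arr[4]; lo=5,mid=5 → [3, 7, 2, 9, 6, 11, 12, 16, 15, 5, 10, 4, 14]
arr[mid]=11>10: swap arr[5],arr[11]; hi=10 → [3, 7, 2, 9, 6, 4, 12, 16, 15, 5, 10, 11, 14]
arr[mid]=4<10: swap arr[5],arr[5]; lo=6,mid=6 → [3, 7, 2, 9, 6, 4, 12, 16, 15, 5, 10, 11, 14]
arr[mid]=12>10: swap arr[6],arr[10]; hi=9 → [3, 7, 2, 9, 6, 4, 10, 16, 15, 5, 12, 11, 14]
arr[mid]=10=10: mid=7
arr[mid]=16>10: swap arr[7],arr[9]; hi=8 → [3, 7, 2, 9, 6, 4, 10, 5, 15, 16, 12, 11, 14]
arr[mid]=5<10: swap arr[6],arr[7]; lo=7,mid=8 → [3, 7, 2, 9, 6, 4, 5, 10, 15, 16, 12, 11, 14]
arr[mid]=15>10: swap arr[8],arr[8]; hi=7 → [3, 7, 2, 9, 6, 4, 5, 10, 15, 16, 12, 11, 14]
end: lo=7, hi=7; arr = [3, 7, 2, 9, 6, 4, 5, 10, 15, 16, 12, 11, 14]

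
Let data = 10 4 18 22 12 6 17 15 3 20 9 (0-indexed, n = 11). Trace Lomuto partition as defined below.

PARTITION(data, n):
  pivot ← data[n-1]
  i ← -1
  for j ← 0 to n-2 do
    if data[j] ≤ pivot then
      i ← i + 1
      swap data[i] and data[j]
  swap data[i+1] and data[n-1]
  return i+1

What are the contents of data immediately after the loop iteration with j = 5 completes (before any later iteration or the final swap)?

4 6 18 22 12 10 17 15 3 20 9

pivot=9, i=-1
j=0: 10>9, skip
j=1: 4≤9, i=0, swap(0,1) ⇒ 4 10 18 22 12 6 17 15 3 20 9
j=2: 18>9, skip
j=3: 22>9, skip
j=4: 12>9, skip
j=5: 6≤9, i=1, swap(1,5) ⇒ 4 6 18 22 12 10 17 15 3 20 9
(after j=5) data = 4 6 18 22 12 10 17 15 3 20 9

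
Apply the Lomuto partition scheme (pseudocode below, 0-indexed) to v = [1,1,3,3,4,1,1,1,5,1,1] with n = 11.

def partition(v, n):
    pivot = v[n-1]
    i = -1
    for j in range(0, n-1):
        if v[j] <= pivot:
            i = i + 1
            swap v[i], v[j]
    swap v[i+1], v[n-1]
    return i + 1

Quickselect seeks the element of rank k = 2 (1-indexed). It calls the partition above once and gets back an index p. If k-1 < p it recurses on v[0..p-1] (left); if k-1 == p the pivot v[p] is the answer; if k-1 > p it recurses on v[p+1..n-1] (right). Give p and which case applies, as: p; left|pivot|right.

6; left

pivot = v[10] = 1; i = -1
j=0: v[0]=1 ≤ 1 → i=0, swap v[0],v[0] (no change) → [1,1,3,3,4,1,1,1,5,1,1]
j=1: v[1]=1 ≤ 1 → i=1, swap v[1],v[1] (no change) → [1,1,3,3,4,1,1,1,5,1,1]
j=2: v[2]=3 > 1 → no swap
j=3: v[3]=3 > 1 → no swap
j=4: v[4]=4 > 1 → no swap
j=5: v[5]=1 ≤ 1 → i=2, swap v[2],v[5] → [1,1,1,3,4,3,1,1,5,1,1]
j=6: v[6]=1 ≤ 1 → i=3, swap v[3],v[6] → [1,1,1,1,4,3,3,1,5,1,1]
j=7: v[7]=1 ≤ 1 → i=4, swap v[4],v[7] → [1,1,1,1,1,3,3,4,5,1,1]
j=8: v[8]=5 > 1 → no swap
j=9: v[9]=1 ≤ 1 → i=5, swap v[5],v[9] → [1,1,1,1,1,1,3,4,5,3,1]
final swap v[6],v[10] → [1,1,1,1,1,1,1,4,5,3,3]; return 6
p = 6; k-1 = 1 < 6 ⇒ left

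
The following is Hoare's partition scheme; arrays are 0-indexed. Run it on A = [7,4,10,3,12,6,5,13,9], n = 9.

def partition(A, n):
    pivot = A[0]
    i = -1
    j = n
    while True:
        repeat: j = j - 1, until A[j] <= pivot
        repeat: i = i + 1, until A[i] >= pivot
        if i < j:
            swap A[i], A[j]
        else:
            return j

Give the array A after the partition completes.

[5,4,6,3,12,10,7,13,9]

pivot = A[0] = 7; i = -1, j = 9
j→6 (A[6]=5≤7), i→0 (A[0]=7≥7); i<j, swap → [5,4,10,3,12,6,7,13,9]
j→5 (A[5]=6≤7), i→2 (A[2]=10≥7); i<j, swap → [5,4,6,3,12,10,7,13,9]
j→3, i→4; i≥j, return j=3. A = [5,4,6,3,12,10,7,13,9]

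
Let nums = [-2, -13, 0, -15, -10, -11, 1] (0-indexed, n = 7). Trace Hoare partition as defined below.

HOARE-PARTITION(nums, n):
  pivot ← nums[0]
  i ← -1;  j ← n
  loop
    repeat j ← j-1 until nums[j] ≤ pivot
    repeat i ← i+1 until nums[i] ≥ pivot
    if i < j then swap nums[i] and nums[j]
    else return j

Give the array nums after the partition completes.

pivot = nums[0] = -2; i = -1, j = 7
j→5 (nums[5]=-11≤-2), i→0 (nums[0]=-2≥-2); i<j, swap → [-11, -13, 0, -15, -10, -2, 1]
j→4 (nums[4]=-10≤-2), i→2 (nums[2]=0≥-2); i<j, swap → [-11, -13, -10, -15, 0, -2, 1]
j→3, i→4; i≥j, return j=3. nums = [-11, -13, -10, -15, 0, -2, 1]

[-11, -13, -10, -15, 0, -2, 1]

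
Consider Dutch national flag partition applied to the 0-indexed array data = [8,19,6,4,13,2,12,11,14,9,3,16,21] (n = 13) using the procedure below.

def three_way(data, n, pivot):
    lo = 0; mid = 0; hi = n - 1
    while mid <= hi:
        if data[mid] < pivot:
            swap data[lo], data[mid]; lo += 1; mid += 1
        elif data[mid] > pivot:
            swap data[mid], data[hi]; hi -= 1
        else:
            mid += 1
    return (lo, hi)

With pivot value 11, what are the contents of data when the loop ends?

[8,3,6,4,9,2,11,14,12,13,16,21,19]

pivot = 11; lo=0, mid=0, hi=12
data[mid]=8<11: swap data[0],data[0]; lo=1,mid=1 → [8,19,6,4,13,2,12,11,14,9,3,16,21]
data[mid]=19>11: swap data[1],data[12]; hi=11 → [8,21,6,4,13,2,12,11,14,9,3,16,19]
data[mid]=21>11: swap data[1],data[11]; hi=10 → [8,16,6,4,13,2,12,11,14,9,3,21,19]
data[mid]=16>11: swap data[1],data[10]; hi=9 → [8,3,6,4,13,2,12,11,14,9,16,21,19]
data[mid]=3<11: swap data[1],data[1]; lo=2,mid=2 → [8,3,6,4,13,2,12,11,14,9,16,21,19]
data[mid]=6<11: swap data[2],data[2]; lo=3,mid=3 → [8,3,6,4,13,2,12,11,14,9,16,21,19]
data[mid]=4<11: swap data[3],data[3]; lo=4,mid=4 → [8,3,6,4,13,2,12,11,14,9,16,21,19]
data[mid]=13>11: swap data[4],data[9]; hi=8 → [8,3,6,4,9,2,12,11,14,13,16,21,19]
data[mid]=9<11: swap data[4],data[4]; lo=5,mid=5 → [8,3,6,4,9,2,12,11,14,13,16,21,19]
data[mid]=2<11: swap data[5],data[5]; lo=6,mid=6 → [8,3,6,4,9,2,12,11,14,13,16,21,19]
data[mid]=12>11: swap data[6],data[8]; hi=7 → [8,3,6,4,9,2,14,11,12,13,16,21,19]
data[mid]=14>11: swap data[6],data[7]; hi=6 → [8,3,6,4,9,2,11,14,12,13,16,21,19]
data[mid]=11=11: mid=7
end: lo=6, hi=6; data = [8,3,6,4,9,2,11,14,12,13,16,21,19]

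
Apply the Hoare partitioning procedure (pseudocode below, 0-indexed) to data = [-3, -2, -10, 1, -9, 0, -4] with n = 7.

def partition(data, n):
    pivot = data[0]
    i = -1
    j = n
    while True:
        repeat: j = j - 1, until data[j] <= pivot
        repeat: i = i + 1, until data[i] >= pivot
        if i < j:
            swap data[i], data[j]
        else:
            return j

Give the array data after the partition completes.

[-4, -9, -10, 1, -2, 0, -3]

pivot = data[0] = -3; i = -1, j = 7
j→6 (data[6]=-4≤-3), i→0 (data[0]=-3≥-3); i<j, swap → [-4, -2, -10, 1, -9, 0, -3]
j→4 (data[4]=-9≤-3), i→1 (data[1]=-2≥-3); i<j, swap → [-4, -9, -10, 1, -2, 0, -3]
j→2, i→3; i≥j, return j=2. data = [-4, -9, -10, 1, -2, 0, -3]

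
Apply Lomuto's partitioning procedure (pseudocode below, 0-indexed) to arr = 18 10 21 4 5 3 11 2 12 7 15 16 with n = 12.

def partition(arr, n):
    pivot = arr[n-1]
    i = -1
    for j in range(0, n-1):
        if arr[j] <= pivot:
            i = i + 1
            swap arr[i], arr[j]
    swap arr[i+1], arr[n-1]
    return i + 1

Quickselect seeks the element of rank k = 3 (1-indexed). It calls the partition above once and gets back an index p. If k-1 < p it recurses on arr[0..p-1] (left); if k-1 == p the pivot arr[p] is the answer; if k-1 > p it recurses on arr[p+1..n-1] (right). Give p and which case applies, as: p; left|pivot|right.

pivot=16, i=-1
j=0: 18>16, skip
j=1: 10≤16, i=0, swap(0,1) ⇒ 10 18 21 4 5 3 11 2 12 7 15 16
j=2: 21>16, skip
j=3: 4≤16, i=1, swap(1,3) ⇒ 10 4 21 18 5 3 11 2 12 7 15 16
j=4: 5≤16, i=2, swap(2,4) ⇒ 10 4 5 18 21 3 11 2 12 7 15 16
j=5: 3≤16, i=3, swap(3,5) ⇒ 10 4 5 3 21 18 11 2 12 7 15 16
j=6: 11≤16, i=4, swap(4,6) ⇒ 10 4 5 3 11 18 21 2 12 7 15 16
j=7: 2≤16, i=5, swap(5,7) ⇒ 10 4 5 3 11 2 21 18 12 7 15 16
j=8: 12≤16, i=6, swap(6,8) ⇒ 10 4 5 3 11 2 12 18 21 7 15 16
j=9: 7≤16, i=7, swap(7,9) ⇒ 10 4 5 3 11 2 12 7 21 18 15 16
j=10: 15≤16, i=8, swap(8,10) ⇒ 10 4 5 3 11 2 12 7 15 18 21 16
swap(9,11) ⇒ 10 4 5 3 11 2 12 7 15 16 21 18; return 9
p = 9; k-1 = 2 < 9 ⇒ left

9; left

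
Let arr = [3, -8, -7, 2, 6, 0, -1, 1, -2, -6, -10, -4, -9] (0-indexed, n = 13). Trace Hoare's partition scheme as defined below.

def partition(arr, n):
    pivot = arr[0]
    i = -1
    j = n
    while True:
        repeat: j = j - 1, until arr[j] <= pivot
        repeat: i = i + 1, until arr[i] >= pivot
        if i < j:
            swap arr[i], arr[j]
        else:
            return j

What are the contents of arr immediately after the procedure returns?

pivot=3
j stops at 12 (-9), i stops at 0 (3); swap ⇒ [-9, -8, -7, 2, 6, 0, -1, 1, -2, -6, -10, -4, 3]
j stops at 11 (-4), i stops at 4 (6); swap ⇒ [-9, -8, -7, 2, -4, 0, -1, 1, -2, -6, -10, 6, 3]
j stops at 10, i stops at 11; i≥j ⇒ return 10. arr=[-9, -8, -7, 2, -4, 0, -1, 1, -2, -6, -10, 6, 3]

[-9, -8, -7, 2, -4, 0, -1, 1, -2, -6, -10, 6, 3]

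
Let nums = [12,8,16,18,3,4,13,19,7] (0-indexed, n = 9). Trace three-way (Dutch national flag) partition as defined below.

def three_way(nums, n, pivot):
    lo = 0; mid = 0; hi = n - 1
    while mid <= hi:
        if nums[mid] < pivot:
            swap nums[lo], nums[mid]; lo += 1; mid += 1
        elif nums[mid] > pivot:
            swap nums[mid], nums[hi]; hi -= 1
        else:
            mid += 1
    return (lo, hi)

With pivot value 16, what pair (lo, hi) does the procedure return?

(6, 6)

lo=0 mid=0 hi=8
12<16: swap(0,0), lo=1 mid=1 ⇒ [12,8,16,18,3,4,13,19,7]
8<16: swap(1,1), lo=2 mid=2 ⇒ [12,8,16,18,3,4,13,19,7]
16=16: mid=3
18>16: swap(3,8), hi=7 ⇒ [12,8,16,7,3,4,13,19,18]
7<16: swap(2,3), lo=3 mid=4 ⇒ [12,8,7,16,3,4,13,19,18]
3<16: swap(3,4), lo=4 mid=5 ⇒ [12,8,7,3,16,4,13,19,18]
4<16: swap(4,5), lo=5 mid=6 ⇒ [12,8,7,3,4,16,13,19,18]
13<16: swap(5,6), lo=6 mid=7 ⇒ [12,8,7,3,4,13,16,19,18]
19>16: swap(7,7), hi=6 ⇒ [12,8,7,3,4,13,16,19,18]
done. lo=6 hi=6; nums=[12,8,7,3,4,13,16,19,18]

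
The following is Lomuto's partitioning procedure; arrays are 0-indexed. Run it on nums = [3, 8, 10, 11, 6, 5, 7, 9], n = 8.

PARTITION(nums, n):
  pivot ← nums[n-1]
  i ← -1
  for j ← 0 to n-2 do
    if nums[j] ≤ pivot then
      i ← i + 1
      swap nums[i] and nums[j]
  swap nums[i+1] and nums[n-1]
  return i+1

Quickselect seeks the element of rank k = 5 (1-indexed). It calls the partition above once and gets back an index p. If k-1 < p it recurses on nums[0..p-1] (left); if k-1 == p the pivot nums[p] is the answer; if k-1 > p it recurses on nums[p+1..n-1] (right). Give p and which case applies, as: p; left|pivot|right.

5; left

pivot=9, i=-1
j=0: 3≤9, i=0, swap(0,0) ⇒ [3, 8, 10, 11, 6, 5, 7, 9]
j=1: 8≤9, i=1, swap(1,1) ⇒ [3, 8, 10, 11, 6, 5, 7, 9]
j=2: 10>9, skip
j=3: 11>9, skip
j=4: 6≤9, i=2, swap(2,4) ⇒ [3, 8, 6, 11, 10, 5, 7, 9]
j=5: 5≤9, i=3, swap(3,5) ⇒ [3, 8, 6, 5, 10, 11, 7, 9]
j=6: 7≤9, i=4, swap(4,6) ⇒ [3, 8, 6, 5, 7, 11, 10, 9]
swap(5,7) ⇒ [3, 8, 6, 5, 7, 9, 10, 11]; return 5
p = 5; k-1 = 4 < 5 ⇒ left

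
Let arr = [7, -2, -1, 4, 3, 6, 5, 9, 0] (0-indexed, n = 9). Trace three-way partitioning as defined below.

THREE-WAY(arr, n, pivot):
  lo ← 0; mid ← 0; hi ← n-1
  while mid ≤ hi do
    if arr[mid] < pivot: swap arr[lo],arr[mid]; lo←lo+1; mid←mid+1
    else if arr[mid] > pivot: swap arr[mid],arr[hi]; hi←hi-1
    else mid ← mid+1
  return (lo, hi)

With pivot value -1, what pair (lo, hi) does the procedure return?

lo=0 mid=0 hi=8
7>-1: swap(0,8), hi=7 ⇒ [0, -2, -1, 4, 3, 6, 5, 9, 7]
0>-1: swap(0,7), hi=6 ⇒ [9, -2, -1, 4, 3, 6, 5, 0, 7]
9>-1: swap(0,6), hi=5 ⇒ [5, -2, -1, 4, 3, 6, 9, 0, 7]
5>-1: swap(0,5), hi=4 ⇒ [6, -2, -1, 4, 3, 5, 9, 0, 7]
6>-1: swap(0,4), hi=3 ⇒ [3, -2, -1, 4, 6, 5, 9, 0, 7]
3>-1: swap(0,3), hi=2 ⇒ [4, -2, -1, 3, 6, 5, 9, 0, 7]
4>-1: swap(0,2), hi=1 ⇒ [-1, -2, 4, 3, 6, 5, 9, 0, 7]
-1=-1: mid=1
-2<-1: swap(0,1), lo=1 mid=2 ⇒ [-2, -1, 4, 3, 6, 5, 9, 0, 7]
done. lo=1 hi=1; arr=[-2, -1, 4, 3, 6, 5, 9, 0, 7]

(1, 1)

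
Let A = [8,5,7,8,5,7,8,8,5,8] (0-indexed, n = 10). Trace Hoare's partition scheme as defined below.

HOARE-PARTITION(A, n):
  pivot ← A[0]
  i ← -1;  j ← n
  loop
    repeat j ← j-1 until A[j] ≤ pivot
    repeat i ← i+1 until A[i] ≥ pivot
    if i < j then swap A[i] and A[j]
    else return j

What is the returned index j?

pivot = A[0] = 8; i = -1, j = 10
j→9 (A[9]=8≤8), i→0 (A[0]=8≥8); i<j, swap → [8,5,7,8,5,7,8,8,5,8]
j→8 (A[8]=5≤8), i→3 (A[3]=8≥8); i<j, swap → [8,5,7,5,5,7,8,8,8,8]
j→7 (A[7]=8≤8), i→6 (A[6]=8≥8); i<j, swap → [8,5,7,5,5,7,8,8,8,8]
j→6, i→7; i≥j, return j=6. A = [8,5,7,5,5,7,8,8,8,8]

6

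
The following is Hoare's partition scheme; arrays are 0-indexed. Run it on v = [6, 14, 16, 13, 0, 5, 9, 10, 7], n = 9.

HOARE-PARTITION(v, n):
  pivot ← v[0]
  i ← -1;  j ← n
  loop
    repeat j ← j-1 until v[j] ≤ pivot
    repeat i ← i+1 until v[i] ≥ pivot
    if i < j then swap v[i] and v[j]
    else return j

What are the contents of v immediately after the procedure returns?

[5, 0, 16, 13, 14, 6, 9, 10, 7]

pivot = v[0] = 6; i = -1, j = 9
j→5 (v[5]=5≤6), i→0 (v[0]=6≥6); i<j, swap → [5, 14, 16, 13, 0, 6, 9, 10, 7]
j→4 (v[4]=0≤6), i→1 (v[1]=14≥6); i<j, swap → [5, 0, 16, 13, 14, 6, 9, 10, 7]
j→1, i→2; i≥j, return j=1. v = [5, 0, 16, 13, 14, 6, 9, 10, 7]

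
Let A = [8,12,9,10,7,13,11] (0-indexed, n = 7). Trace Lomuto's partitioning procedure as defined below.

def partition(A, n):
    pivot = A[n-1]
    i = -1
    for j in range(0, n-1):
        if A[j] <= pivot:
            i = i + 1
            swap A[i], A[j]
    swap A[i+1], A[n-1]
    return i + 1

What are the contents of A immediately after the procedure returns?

pivot=11, i=-1
j=0: 8≤11, i=0, swap(0,0) ⇒ [8,12,9,10,7,13,11]
j=1: 12>11, skip
j=2: 9≤11, i=1, swap(1,2) ⇒ [8,9,12,10,7,13,11]
j=3: 10≤11, i=2, swap(2,3) ⇒ [8,9,10,12,7,13,11]
j=4: 7≤11, i=3, swap(3,4) ⇒ [8,9,10,7,12,13,11]
j=5: 13>11, skip
swap(4,6) ⇒ [8,9,10,7,11,13,12]; return 4

[8,9,10,7,11,13,12]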